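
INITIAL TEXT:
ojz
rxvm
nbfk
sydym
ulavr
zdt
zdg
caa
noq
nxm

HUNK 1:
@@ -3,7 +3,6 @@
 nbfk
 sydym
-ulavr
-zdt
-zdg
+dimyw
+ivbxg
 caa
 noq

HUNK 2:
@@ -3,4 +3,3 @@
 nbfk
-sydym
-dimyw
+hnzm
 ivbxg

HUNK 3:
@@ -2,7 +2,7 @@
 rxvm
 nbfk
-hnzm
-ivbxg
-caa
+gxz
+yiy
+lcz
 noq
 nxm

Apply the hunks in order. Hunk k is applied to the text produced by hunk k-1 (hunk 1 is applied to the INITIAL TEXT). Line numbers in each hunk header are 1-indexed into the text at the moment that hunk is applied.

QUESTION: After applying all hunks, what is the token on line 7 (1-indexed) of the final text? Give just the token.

Hunk 1: at line 3 remove [ulavr,zdt,zdg] add [dimyw,ivbxg] -> 9 lines: ojz rxvm nbfk sydym dimyw ivbxg caa noq nxm
Hunk 2: at line 3 remove [sydym,dimyw] add [hnzm] -> 8 lines: ojz rxvm nbfk hnzm ivbxg caa noq nxm
Hunk 3: at line 2 remove [hnzm,ivbxg,caa] add [gxz,yiy,lcz] -> 8 lines: ojz rxvm nbfk gxz yiy lcz noq nxm
Final line 7: noq

Answer: noq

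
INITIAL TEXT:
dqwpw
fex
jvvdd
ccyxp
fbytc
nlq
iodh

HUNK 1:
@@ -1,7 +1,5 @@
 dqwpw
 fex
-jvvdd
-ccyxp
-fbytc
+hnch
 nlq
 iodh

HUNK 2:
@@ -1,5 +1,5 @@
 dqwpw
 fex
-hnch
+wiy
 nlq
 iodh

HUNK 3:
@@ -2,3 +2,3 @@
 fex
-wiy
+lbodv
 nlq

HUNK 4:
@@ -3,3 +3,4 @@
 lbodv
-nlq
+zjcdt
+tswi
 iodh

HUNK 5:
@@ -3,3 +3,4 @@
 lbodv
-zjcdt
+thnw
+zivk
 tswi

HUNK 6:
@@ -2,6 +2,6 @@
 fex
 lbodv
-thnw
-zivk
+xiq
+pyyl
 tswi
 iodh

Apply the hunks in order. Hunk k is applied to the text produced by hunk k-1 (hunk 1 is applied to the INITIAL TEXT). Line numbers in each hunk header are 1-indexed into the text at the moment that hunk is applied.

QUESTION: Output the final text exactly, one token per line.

Answer: dqwpw
fex
lbodv
xiq
pyyl
tswi
iodh

Derivation:
Hunk 1: at line 1 remove [jvvdd,ccyxp,fbytc] add [hnch] -> 5 lines: dqwpw fex hnch nlq iodh
Hunk 2: at line 1 remove [hnch] add [wiy] -> 5 lines: dqwpw fex wiy nlq iodh
Hunk 3: at line 2 remove [wiy] add [lbodv] -> 5 lines: dqwpw fex lbodv nlq iodh
Hunk 4: at line 3 remove [nlq] add [zjcdt,tswi] -> 6 lines: dqwpw fex lbodv zjcdt tswi iodh
Hunk 5: at line 3 remove [zjcdt] add [thnw,zivk] -> 7 lines: dqwpw fex lbodv thnw zivk tswi iodh
Hunk 6: at line 2 remove [thnw,zivk] add [xiq,pyyl] -> 7 lines: dqwpw fex lbodv xiq pyyl tswi iodh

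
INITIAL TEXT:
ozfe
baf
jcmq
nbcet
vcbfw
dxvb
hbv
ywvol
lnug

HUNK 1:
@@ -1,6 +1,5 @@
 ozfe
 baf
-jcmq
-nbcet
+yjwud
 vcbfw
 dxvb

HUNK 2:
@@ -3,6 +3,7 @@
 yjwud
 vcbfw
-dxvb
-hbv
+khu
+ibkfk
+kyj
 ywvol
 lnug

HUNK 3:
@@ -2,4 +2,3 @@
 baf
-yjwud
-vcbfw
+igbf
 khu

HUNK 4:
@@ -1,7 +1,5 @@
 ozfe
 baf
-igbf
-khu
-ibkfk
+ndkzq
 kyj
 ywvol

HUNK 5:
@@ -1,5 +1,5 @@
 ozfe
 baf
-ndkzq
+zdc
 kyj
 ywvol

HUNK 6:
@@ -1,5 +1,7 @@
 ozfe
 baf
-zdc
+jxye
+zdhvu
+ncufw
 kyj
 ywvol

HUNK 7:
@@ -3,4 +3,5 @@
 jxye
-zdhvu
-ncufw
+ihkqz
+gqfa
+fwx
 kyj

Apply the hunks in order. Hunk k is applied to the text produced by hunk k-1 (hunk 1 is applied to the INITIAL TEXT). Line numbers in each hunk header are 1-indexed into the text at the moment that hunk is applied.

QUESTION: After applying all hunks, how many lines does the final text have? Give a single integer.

Hunk 1: at line 1 remove [jcmq,nbcet] add [yjwud] -> 8 lines: ozfe baf yjwud vcbfw dxvb hbv ywvol lnug
Hunk 2: at line 3 remove [dxvb,hbv] add [khu,ibkfk,kyj] -> 9 lines: ozfe baf yjwud vcbfw khu ibkfk kyj ywvol lnug
Hunk 3: at line 2 remove [yjwud,vcbfw] add [igbf] -> 8 lines: ozfe baf igbf khu ibkfk kyj ywvol lnug
Hunk 4: at line 1 remove [igbf,khu,ibkfk] add [ndkzq] -> 6 lines: ozfe baf ndkzq kyj ywvol lnug
Hunk 5: at line 1 remove [ndkzq] add [zdc] -> 6 lines: ozfe baf zdc kyj ywvol lnug
Hunk 6: at line 1 remove [zdc] add [jxye,zdhvu,ncufw] -> 8 lines: ozfe baf jxye zdhvu ncufw kyj ywvol lnug
Hunk 7: at line 3 remove [zdhvu,ncufw] add [ihkqz,gqfa,fwx] -> 9 lines: ozfe baf jxye ihkqz gqfa fwx kyj ywvol lnug
Final line count: 9

Answer: 9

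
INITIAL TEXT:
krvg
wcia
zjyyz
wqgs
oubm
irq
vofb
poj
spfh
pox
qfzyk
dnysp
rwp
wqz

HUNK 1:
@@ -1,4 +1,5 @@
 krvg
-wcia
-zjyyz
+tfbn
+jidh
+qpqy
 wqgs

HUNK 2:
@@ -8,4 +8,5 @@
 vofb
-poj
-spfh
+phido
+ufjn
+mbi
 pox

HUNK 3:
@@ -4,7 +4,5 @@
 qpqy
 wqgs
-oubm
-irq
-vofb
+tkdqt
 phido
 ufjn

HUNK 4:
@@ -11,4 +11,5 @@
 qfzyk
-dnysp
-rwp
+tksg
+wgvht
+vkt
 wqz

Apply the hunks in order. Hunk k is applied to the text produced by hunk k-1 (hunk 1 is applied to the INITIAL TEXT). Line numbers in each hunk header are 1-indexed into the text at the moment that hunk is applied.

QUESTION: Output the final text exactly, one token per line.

Hunk 1: at line 1 remove [wcia,zjyyz] add [tfbn,jidh,qpqy] -> 15 lines: krvg tfbn jidh qpqy wqgs oubm irq vofb poj spfh pox qfzyk dnysp rwp wqz
Hunk 2: at line 8 remove [poj,spfh] add [phido,ufjn,mbi] -> 16 lines: krvg tfbn jidh qpqy wqgs oubm irq vofb phido ufjn mbi pox qfzyk dnysp rwp wqz
Hunk 3: at line 4 remove [oubm,irq,vofb] add [tkdqt] -> 14 lines: krvg tfbn jidh qpqy wqgs tkdqt phido ufjn mbi pox qfzyk dnysp rwp wqz
Hunk 4: at line 11 remove [dnysp,rwp] add [tksg,wgvht,vkt] -> 15 lines: krvg tfbn jidh qpqy wqgs tkdqt phido ufjn mbi pox qfzyk tksg wgvht vkt wqz

Answer: krvg
tfbn
jidh
qpqy
wqgs
tkdqt
phido
ufjn
mbi
pox
qfzyk
tksg
wgvht
vkt
wqz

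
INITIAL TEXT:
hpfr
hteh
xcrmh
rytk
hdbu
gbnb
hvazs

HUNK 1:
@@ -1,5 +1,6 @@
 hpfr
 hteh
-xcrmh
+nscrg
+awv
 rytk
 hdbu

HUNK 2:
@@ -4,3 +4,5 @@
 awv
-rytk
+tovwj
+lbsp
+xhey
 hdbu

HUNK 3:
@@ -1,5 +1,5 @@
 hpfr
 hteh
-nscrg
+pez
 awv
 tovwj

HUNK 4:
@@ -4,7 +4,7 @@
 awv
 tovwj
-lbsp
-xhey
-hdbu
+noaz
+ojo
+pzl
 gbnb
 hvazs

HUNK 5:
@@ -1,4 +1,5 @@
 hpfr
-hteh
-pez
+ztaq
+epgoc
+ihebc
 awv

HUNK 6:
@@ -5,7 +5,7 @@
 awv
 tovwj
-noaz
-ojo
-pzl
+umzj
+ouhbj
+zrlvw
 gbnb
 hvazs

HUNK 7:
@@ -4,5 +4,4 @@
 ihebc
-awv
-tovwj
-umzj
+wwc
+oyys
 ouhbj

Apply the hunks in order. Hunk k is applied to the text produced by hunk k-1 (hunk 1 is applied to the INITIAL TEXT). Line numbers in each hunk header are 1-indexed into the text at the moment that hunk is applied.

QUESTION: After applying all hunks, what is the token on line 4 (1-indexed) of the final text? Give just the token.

Hunk 1: at line 1 remove [xcrmh] add [nscrg,awv] -> 8 lines: hpfr hteh nscrg awv rytk hdbu gbnb hvazs
Hunk 2: at line 4 remove [rytk] add [tovwj,lbsp,xhey] -> 10 lines: hpfr hteh nscrg awv tovwj lbsp xhey hdbu gbnb hvazs
Hunk 3: at line 1 remove [nscrg] add [pez] -> 10 lines: hpfr hteh pez awv tovwj lbsp xhey hdbu gbnb hvazs
Hunk 4: at line 4 remove [lbsp,xhey,hdbu] add [noaz,ojo,pzl] -> 10 lines: hpfr hteh pez awv tovwj noaz ojo pzl gbnb hvazs
Hunk 5: at line 1 remove [hteh,pez] add [ztaq,epgoc,ihebc] -> 11 lines: hpfr ztaq epgoc ihebc awv tovwj noaz ojo pzl gbnb hvazs
Hunk 6: at line 5 remove [noaz,ojo,pzl] add [umzj,ouhbj,zrlvw] -> 11 lines: hpfr ztaq epgoc ihebc awv tovwj umzj ouhbj zrlvw gbnb hvazs
Hunk 7: at line 4 remove [awv,tovwj,umzj] add [wwc,oyys] -> 10 lines: hpfr ztaq epgoc ihebc wwc oyys ouhbj zrlvw gbnb hvazs
Final line 4: ihebc

Answer: ihebc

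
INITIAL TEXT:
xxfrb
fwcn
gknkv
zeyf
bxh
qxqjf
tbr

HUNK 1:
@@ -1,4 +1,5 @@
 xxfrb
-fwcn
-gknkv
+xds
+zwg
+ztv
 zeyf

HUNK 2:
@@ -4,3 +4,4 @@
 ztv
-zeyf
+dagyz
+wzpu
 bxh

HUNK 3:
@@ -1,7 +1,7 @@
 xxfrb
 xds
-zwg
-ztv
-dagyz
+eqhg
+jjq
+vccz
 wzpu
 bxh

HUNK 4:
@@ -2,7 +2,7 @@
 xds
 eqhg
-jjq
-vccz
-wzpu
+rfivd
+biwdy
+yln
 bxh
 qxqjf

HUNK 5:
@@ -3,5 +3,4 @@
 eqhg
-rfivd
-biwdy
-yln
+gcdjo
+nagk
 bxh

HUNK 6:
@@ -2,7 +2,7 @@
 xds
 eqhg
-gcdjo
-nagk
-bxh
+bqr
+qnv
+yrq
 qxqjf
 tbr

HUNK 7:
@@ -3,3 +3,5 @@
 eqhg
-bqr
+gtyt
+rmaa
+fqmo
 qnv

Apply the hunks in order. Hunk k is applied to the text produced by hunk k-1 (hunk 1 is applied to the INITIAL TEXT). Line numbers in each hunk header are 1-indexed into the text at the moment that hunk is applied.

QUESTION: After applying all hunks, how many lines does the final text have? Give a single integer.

Hunk 1: at line 1 remove [fwcn,gknkv] add [xds,zwg,ztv] -> 8 lines: xxfrb xds zwg ztv zeyf bxh qxqjf tbr
Hunk 2: at line 4 remove [zeyf] add [dagyz,wzpu] -> 9 lines: xxfrb xds zwg ztv dagyz wzpu bxh qxqjf tbr
Hunk 3: at line 1 remove [zwg,ztv,dagyz] add [eqhg,jjq,vccz] -> 9 lines: xxfrb xds eqhg jjq vccz wzpu bxh qxqjf tbr
Hunk 4: at line 2 remove [jjq,vccz,wzpu] add [rfivd,biwdy,yln] -> 9 lines: xxfrb xds eqhg rfivd biwdy yln bxh qxqjf tbr
Hunk 5: at line 3 remove [rfivd,biwdy,yln] add [gcdjo,nagk] -> 8 lines: xxfrb xds eqhg gcdjo nagk bxh qxqjf tbr
Hunk 6: at line 2 remove [gcdjo,nagk,bxh] add [bqr,qnv,yrq] -> 8 lines: xxfrb xds eqhg bqr qnv yrq qxqjf tbr
Hunk 7: at line 3 remove [bqr] add [gtyt,rmaa,fqmo] -> 10 lines: xxfrb xds eqhg gtyt rmaa fqmo qnv yrq qxqjf tbr
Final line count: 10

Answer: 10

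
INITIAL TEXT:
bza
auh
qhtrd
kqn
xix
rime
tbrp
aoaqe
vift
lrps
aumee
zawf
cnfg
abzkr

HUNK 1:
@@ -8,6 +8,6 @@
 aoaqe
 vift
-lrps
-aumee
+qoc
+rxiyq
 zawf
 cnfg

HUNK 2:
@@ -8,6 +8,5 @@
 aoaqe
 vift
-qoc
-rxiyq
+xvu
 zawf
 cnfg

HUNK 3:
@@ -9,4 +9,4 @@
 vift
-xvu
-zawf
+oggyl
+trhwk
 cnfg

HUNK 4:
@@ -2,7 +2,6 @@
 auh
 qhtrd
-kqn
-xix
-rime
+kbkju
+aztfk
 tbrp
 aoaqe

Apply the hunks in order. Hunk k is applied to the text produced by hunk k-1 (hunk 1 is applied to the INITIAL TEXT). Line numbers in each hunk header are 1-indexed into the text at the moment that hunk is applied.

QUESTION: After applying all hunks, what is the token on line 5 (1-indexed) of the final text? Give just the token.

Hunk 1: at line 8 remove [lrps,aumee] add [qoc,rxiyq] -> 14 lines: bza auh qhtrd kqn xix rime tbrp aoaqe vift qoc rxiyq zawf cnfg abzkr
Hunk 2: at line 8 remove [qoc,rxiyq] add [xvu] -> 13 lines: bza auh qhtrd kqn xix rime tbrp aoaqe vift xvu zawf cnfg abzkr
Hunk 3: at line 9 remove [xvu,zawf] add [oggyl,trhwk] -> 13 lines: bza auh qhtrd kqn xix rime tbrp aoaqe vift oggyl trhwk cnfg abzkr
Hunk 4: at line 2 remove [kqn,xix,rime] add [kbkju,aztfk] -> 12 lines: bza auh qhtrd kbkju aztfk tbrp aoaqe vift oggyl trhwk cnfg abzkr
Final line 5: aztfk

Answer: aztfk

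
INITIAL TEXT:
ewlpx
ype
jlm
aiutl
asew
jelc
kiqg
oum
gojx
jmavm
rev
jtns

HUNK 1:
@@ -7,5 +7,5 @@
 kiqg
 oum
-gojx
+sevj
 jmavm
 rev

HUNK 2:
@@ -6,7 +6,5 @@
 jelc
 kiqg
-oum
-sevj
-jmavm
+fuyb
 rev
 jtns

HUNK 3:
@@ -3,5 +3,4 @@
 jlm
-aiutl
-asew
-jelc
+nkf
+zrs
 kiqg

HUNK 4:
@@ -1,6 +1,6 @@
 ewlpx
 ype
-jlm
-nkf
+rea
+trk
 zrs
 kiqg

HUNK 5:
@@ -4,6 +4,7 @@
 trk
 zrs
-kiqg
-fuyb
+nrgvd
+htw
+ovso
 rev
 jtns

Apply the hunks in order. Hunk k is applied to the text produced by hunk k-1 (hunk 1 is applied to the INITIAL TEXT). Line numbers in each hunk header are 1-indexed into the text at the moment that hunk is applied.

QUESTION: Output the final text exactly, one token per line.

Answer: ewlpx
ype
rea
trk
zrs
nrgvd
htw
ovso
rev
jtns

Derivation:
Hunk 1: at line 7 remove [gojx] add [sevj] -> 12 lines: ewlpx ype jlm aiutl asew jelc kiqg oum sevj jmavm rev jtns
Hunk 2: at line 6 remove [oum,sevj,jmavm] add [fuyb] -> 10 lines: ewlpx ype jlm aiutl asew jelc kiqg fuyb rev jtns
Hunk 3: at line 3 remove [aiutl,asew,jelc] add [nkf,zrs] -> 9 lines: ewlpx ype jlm nkf zrs kiqg fuyb rev jtns
Hunk 4: at line 1 remove [jlm,nkf] add [rea,trk] -> 9 lines: ewlpx ype rea trk zrs kiqg fuyb rev jtns
Hunk 5: at line 4 remove [kiqg,fuyb] add [nrgvd,htw,ovso] -> 10 lines: ewlpx ype rea trk zrs nrgvd htw ovso rev jtns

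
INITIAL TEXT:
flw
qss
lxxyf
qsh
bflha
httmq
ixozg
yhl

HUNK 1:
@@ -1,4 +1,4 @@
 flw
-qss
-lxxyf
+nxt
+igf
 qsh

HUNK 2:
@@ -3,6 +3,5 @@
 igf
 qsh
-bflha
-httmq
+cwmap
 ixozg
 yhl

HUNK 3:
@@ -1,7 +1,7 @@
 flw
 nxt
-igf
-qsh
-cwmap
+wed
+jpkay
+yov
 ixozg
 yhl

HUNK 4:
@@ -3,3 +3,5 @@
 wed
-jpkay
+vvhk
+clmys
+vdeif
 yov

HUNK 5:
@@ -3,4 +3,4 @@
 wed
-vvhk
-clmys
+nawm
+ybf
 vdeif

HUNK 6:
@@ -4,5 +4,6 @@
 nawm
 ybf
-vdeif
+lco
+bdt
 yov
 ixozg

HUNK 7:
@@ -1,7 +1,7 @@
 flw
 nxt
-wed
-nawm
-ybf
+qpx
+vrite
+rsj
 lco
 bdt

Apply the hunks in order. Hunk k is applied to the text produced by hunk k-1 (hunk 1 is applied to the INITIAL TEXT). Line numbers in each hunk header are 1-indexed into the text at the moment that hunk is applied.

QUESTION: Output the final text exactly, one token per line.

Hunk 1: at line 1 remove [qss,lxxyf] add [nxt,igf] -> 8 lines: flw nxt igf qsh bflha httmq ixozg yhl
Hunk 2: at line 3 remove [bflha,httmq] add [cwmap] -> 7 lines: flw nxt igf qsh cwmap ixozg yhl
Hunk 3: at line 1 remove [igf,qsh,cwmap] add [wed,jpkay,yov] -> 7 lines: flw nxt wed jpkay yov ixozg yhl
Hunk 4: at line 3 remove [jpkay] add [vvhk,clmys,vdeif] -> 9 lines: flw nxt wed vvhk clmys vdeif yov ixozg yhl
Hunk 5: at line 3 remove [vvhk,clmys] add [nawm,ybf] -> 9 lines: flw nxt wed nawm ybf vdeif yov ixozg yhl
Hunk 6: at line 4 remove [vdeif] add [lco,bdt] -> 10 lines: flw nxt wed nawm ybf lco bdt yov ixozg yhl
Hunk 7: at line 1 remove [wed,nawm,ybf] add [qpx,vrite,rsj] -> 10 lines: flw nxt qpx vrite rsj lco bdt yov ixozg yhl

Answer: flw
nxt
qpx
vrite
rsj
lco
bdt
yov
ixozg
yhl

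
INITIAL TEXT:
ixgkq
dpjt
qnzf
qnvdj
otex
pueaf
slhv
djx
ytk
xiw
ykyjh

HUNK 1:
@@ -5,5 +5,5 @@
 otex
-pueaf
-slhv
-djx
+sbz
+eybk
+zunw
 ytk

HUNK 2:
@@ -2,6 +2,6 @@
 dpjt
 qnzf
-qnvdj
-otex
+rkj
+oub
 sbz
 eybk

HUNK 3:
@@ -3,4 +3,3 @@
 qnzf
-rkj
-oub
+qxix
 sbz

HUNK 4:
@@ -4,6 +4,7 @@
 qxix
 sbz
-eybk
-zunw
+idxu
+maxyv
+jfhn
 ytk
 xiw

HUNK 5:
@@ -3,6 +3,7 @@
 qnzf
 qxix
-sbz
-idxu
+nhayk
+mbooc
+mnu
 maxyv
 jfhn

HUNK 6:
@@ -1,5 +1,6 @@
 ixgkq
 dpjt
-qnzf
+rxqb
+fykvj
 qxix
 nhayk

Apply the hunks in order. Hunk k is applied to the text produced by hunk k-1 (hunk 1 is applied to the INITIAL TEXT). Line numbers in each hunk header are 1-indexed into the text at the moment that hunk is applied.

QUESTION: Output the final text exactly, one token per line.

Hunk 1: at line 5 remove [pueaf,slhv,djx] add [sbz,eybk,zunw] -> 11 lines: ixgkq dpjt qnzf qnvdj otex sbz eybk zunw ytk xiw ykyjh
Hunk 2: at line 2 remove [qnvdj,otex] add [rkj,oub] -> 11 lines: ixgkq dpjt qnzf rkj oub sbz eybk zunw ytk xiw ykyjh
Hunk 3: at line 3 remove [rkj,oub] add [qxix] -> 10 lines: ixgkq dpjt qnzf qxix sbz eybk zunw ytk xiw ykyjh
Hunk 4: at line 4 remove [eybk,zunw] add [idxu,maxyv,jfhn] -> 11 lines: ixgkq dpjt qnzf qxix sbz idxu maxyv jfhn ytk xiw ykyjh
Hunk 5: at line 3 remove [sbz,idxu] add [nhayk,mbooc,mnu] -> 12 lines: ixgkq dpjt qnzf qxix nhayk mbooc mnu maxyv jfhn ytk xiw ykyjh
Hunk 6: at line 1 remove [qnzf] add [rxqb,fykvj] -> 13 lines: ixgkq dpjt rxqb fykvj qxix nhayk mbooc mnu maxyv jfhn ytk xiw ykyjh

Answer: ixgkq
dpjt
rxqb
fykvj
qxix
nhayk
mbooc
mnu
maxyv
jfhn
ytk
xiw
ykyjh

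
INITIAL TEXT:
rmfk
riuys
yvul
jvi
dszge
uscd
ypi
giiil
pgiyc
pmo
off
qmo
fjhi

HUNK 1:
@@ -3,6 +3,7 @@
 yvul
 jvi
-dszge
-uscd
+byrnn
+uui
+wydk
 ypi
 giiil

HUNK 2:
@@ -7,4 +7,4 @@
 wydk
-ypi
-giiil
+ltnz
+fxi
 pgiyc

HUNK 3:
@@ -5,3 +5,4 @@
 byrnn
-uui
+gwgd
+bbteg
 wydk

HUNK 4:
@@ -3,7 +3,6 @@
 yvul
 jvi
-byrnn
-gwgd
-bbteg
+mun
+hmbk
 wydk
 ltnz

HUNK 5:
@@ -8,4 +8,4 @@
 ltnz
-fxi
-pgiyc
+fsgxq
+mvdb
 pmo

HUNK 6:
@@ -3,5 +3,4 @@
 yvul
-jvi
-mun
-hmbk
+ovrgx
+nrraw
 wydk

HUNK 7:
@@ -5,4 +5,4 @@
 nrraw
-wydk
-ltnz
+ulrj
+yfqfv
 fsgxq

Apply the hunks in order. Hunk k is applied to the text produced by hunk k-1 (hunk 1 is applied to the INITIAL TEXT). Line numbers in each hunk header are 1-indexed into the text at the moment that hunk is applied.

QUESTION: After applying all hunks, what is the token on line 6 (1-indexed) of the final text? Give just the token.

Hunk 1: at line 3 remove [dszge,uscd] add [byrnn,uui,wydk] -> 14 lines: rmfk riuys yvul jvi byrnn uui wydk ypi giiil pgiyc pmo off qmo fjhi
Hunk 2: at line 7 remove [ypi,giiil] add [ltnz,fxi] -> 14 lines: rmfk riuys yvul jvi byrnn uui wydk ltnz fxi pgiyc pmo off qmo fjhi
Hunk 3: at line 5 remove [uui] add [gwgd,bbteg] -> 15 lines: rmfk riuys yvul jvi byrnn gwgd bbteg wydk ltnz fxi pgiyc pmo off qmo fjhi
Hunk 4: at line 3 remove [byrnn,gwgd,bbteg] add [mun,hmbk] -> 14 lines: rmfk riuys yvul jvi mun hmbk wydk ltnz fxi pgiyc pmo off qmo fjhi
Hunk 5: at line 8 remove [fxi,pgiyc] add [fsgxq,mvdb] -> 14 lines: rmfk riuys yvul jvi mun hmbk wydk ltnz fsgxq mvdb pmo off qmo fjhi
Hunk 6: at line 3 remove [jvi,mun,hmbk] add [ovrgx,nrraw] -> 13 lines: rmfk riuys yvul ovrgx nrraw wydk ltnz fsgxq mvdb pmo off qmo fjhi
Hunk 7: at line 5 remove [wydk,ltnz] add [ulrj,yfqfv] -> 13 lines: rmfk riuys yvul ovrgx nrraw ulrj yfqfv fsgxq mvdb pmo off qmo fjhi
Final line 6: ulrj

Answer: ulrj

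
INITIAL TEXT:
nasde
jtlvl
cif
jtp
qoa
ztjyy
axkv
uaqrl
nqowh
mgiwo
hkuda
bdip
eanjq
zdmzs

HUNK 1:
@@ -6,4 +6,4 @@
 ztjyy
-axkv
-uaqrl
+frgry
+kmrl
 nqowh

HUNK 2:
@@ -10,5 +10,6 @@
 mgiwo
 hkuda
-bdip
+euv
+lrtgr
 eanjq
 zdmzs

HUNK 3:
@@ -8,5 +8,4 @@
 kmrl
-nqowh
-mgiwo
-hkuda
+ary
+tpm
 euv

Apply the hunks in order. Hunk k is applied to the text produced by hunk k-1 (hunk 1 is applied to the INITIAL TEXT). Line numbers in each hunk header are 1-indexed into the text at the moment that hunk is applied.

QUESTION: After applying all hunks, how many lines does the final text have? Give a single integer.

Answer: 14

Derivation:
Hunk 1: at line 6 remove [axkv,uaqrl] add [frgry,kmrl] -> 14 lines: nasde jtlvl cif jtp qoa ztjyy frgry kmrl nqowh mgiwo hkuda bdip eanjq zdmzs
Hunk 2: at line 10 remove [bdip] add [euv,lrtgr] -> 15 lines: nasde jtlvl cif jtp qoa ztjyy frgry kmrl nqowh mgiwo hkuda euv lrtgr eanjq zdmzs
Hunk 3: at line 8 remove [nqowh,mgiwo,hkuda] add [ary,tpm] -> 14 lines: nasde jtlvl cif jtp qoa ztjyy frgry kmrl ary tpm euv lrtgr eanjq zdmzs
Final line count: 14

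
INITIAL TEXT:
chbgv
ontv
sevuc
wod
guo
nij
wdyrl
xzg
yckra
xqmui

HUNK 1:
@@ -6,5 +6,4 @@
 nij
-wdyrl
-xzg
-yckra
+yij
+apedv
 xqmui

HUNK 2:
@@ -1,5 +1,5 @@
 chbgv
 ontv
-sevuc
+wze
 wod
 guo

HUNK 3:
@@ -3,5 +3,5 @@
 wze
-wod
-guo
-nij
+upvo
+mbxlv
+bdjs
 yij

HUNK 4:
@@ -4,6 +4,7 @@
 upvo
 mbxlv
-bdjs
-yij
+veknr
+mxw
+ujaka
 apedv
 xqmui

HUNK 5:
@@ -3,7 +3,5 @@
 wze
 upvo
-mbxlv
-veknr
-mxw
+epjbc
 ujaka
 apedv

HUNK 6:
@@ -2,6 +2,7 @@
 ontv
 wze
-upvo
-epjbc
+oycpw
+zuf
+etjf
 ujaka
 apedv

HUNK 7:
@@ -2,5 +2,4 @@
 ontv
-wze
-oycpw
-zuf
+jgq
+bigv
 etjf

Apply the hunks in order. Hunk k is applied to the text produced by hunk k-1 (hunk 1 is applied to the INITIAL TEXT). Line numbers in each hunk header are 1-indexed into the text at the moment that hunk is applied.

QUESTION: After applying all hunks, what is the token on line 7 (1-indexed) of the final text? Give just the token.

Answer: apedv

Derivation:
Hunk 1: at line 6 remove [wdyrl,xzg,yckra] add [yij,apedv] -> 9 lines: chbgv ontv sevuc wod guo nij yij apedv xqmui
Hunk 2: at line 1 remove [sevuc] add [wze] -> 9 lines: chbgv ontv wze wod guo nij yij apedv xqmui
Hunk 3: at line 3 remove [wod,guo,nij] add [upvo,mbxlv,bdjs] -> 9 lines: chbgv ontv wze upvo mbxlv bdjs yij apedv xqmui
Hunk 4: at line 4 remove [bdjs,yij] add [veknr,mxw,ujaka] -> 10 lines: chbgv ontv wze upvo mbxlv veknr mxw ujaka apedv xqmui
Hunk 5: at line 3 remove [mbxlv,veknr,mxw] add [epjbc] -> 8 lines: chbgv ontv wze upvo epjbc ujaka apedv xqmui
Hunk 6: at line 2 remove [upvo,epjbc] add [oycpw,zuf,etjf] -> 9 lines: chbgv ontv wze oycpw zuf etjf ujaka apedv xqmui
Hunk 7: at line 2 remove [wze,oycpw,zuf] add [jgq,bigv] -> 8 lines: chbgv ontv jgq bigv etjf ujaka apedv xqmui
Final line 7: apedv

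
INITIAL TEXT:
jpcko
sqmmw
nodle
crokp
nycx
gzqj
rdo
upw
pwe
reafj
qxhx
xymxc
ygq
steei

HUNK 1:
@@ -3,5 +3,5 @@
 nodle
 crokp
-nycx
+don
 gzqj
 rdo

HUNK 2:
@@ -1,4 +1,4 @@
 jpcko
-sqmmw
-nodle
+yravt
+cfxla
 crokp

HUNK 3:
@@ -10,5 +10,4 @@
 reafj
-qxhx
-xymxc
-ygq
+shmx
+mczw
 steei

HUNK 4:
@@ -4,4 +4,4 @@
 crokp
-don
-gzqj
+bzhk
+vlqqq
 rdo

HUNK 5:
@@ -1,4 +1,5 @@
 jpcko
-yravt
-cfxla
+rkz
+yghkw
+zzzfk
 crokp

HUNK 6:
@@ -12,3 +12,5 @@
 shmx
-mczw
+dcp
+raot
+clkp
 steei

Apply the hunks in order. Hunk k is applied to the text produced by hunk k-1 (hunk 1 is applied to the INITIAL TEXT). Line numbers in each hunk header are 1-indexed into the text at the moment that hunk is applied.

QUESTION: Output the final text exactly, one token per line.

Answer: jpcko
rkz
yghkw
zzzfk
crokp
bzhk
vlqqq
rdo
upw
pwe
reafj
shmx
dcp
raot
clkp
steei

Derivation:
Hunk 1: at line 3 remove [nycx] add [don] -> 14 lines: jpcko sqmmw nodle crokp don gzqj rdo upw pwe reafj qxhx xymxc ygq steei
Hunk 2: at line 1 remove [sqmmw,nodle] add [yravt,cfxla] -> 14 lines: jpcko yravt cfxla crokp don gzqj rdo upw pwe reafj qxhx xymxc ygq steei
Hunk 3: at line 10 remove [qxhx,xymxc,ygq] add [shmx,mczw] -> 13 lines: jpcko yravt cfxla crokp don gzqj rdo upw pwe reafj shmx mczw steei
Hunk 4: at line 4 remove [don,gzqj] add [bzhk,vlqqq] -> 13 lines: jpcko yravt cfxla crokp bzhk vlqqq rdo upw pwe reafj shmx mczw steei
Hunk 5: at line 1 remove [yravt,cfxla] add [rkz,yghkw,zzzfk] -> 14 lines: jpcko rkz yghkw zzzfk crokp bzhk vlqqq rdo upw pwe reafj shmx mczw steei
Hunk 6: at line 12 remove [mczw] add [dcp,raot,clkp] -> 16 lines: jpcko rkz yghkw zzzfk crokp bzhk vlqqq rdo upw pwe reafj shmx dcp raot clkp steei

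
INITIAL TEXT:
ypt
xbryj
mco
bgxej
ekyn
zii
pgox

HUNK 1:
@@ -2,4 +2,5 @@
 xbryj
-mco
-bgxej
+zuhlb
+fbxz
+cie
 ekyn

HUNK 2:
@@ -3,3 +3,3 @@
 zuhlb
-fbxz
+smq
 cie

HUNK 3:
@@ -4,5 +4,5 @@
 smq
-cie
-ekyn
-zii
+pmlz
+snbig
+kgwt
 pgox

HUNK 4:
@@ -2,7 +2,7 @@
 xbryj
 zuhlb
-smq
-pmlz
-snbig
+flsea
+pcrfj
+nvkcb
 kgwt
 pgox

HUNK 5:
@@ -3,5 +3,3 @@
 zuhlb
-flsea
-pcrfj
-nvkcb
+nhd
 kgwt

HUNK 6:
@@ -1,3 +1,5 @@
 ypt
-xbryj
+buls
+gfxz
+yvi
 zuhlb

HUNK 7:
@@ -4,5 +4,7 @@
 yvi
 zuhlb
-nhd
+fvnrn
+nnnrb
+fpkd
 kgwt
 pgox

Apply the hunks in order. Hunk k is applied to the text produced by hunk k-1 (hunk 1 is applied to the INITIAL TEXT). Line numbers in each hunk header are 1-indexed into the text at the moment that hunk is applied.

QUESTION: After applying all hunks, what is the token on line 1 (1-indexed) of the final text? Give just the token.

Hunk 1: at line 2 remove [mco,bgxej] add [zuhlb,fbxz,cie] -> 8 lines: ypt xbryj zuhlb fbxz cie ekyn zii pgox
Hunk 2: at line 3 remove [fbxz] add [smq] -> 8 lines: ypt xbryj zuhlb smq cie ekyn zii pgox
Hunk 3: at line 4 remove [cie,ekyn,zii] add [pmlz,snbig,kgwt] -> 8 lines: ypt xbryj zuhlb smq pmlz snbig kgwt pgox
Hunk 4: at line 2 remove [smq,pmlz,snbig] add [flsea,pcrfj,nvkcb] -> 8 lines: ypt xbryj zuhlb flsea pcrfj nvkcb kgwt pgox
Hunk 5: at line 3 remove [flsea,pcrfj,nvkcb] add [nhd] -> 6 lines: ypt xbryj zuhlb nhd kgwt pgox
Hunk 6: at line 1 remove [xbryj] add [buls,gfxz,yvi] -> 8 lines: ypt buls gfxz yvi zuhlb nhd kgwt pgox
Hunk 7: at line 4 remove [nhd] add [fvnrn,nnnrb,fpkd] -> 10 lines: ypt buls gfxz yvi zuhlb fvnrn nnnrb fpkd kgwt pgox
Final line 1: ypt

Answer: ypt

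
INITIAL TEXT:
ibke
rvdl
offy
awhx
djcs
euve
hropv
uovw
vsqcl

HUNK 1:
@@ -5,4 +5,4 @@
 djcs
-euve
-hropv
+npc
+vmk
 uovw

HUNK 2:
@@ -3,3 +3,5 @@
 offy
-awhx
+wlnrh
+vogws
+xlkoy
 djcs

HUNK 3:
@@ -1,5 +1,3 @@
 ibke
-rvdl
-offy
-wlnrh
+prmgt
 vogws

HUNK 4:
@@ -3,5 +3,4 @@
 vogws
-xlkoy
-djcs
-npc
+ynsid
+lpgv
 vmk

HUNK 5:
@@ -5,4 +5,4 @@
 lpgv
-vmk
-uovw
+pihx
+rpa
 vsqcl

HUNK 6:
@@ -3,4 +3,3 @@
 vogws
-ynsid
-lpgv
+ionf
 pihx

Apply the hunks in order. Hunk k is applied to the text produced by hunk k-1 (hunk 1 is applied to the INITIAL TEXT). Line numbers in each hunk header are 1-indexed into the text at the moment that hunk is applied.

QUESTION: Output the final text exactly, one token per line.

Hunk 1: at line 5 remove [euve,hropv] add [npc,vmk] -> 9 lines: ibke rvdl offy awhx djcs npc vmk uovw vsqcl
Hunk 2: at line 3 remove [awhx] add [wlnrh,vogws,xlkoy] -> 11 lines: ibke rvdl offy wlnrh vogws xlkoy djcs npc vmk uovw vsqcl
Hunk 3: at line 1 remove [rvdl,offy,wlnrh] add [prmgt] -> 9 lines: ibke prmgt vogws xlkoy djcs npc vmk uovw vsqcl
Hunk 4: at line 3 remove [xlkoy,djcs,npc] add [ynsid,lpgv] -> 8 lines: ibke prmgt vogws ynsid lpgv vmk uovw vsqcl
Hunk 5: at line 5 remove [vmk,uovw] add [pihx,rpa] -> 8 lines: ibke prmgt vogws ynsid lpgv pihx rpa vsqcl
Hunk 6: at line 3 remove [ynsid,lpgv] add [ionf] -> 7 lines: ibke prmgt vogws ionf pihx rpa vsqcl

Answer: ibke
prmgt
vogws
ionf
pihx
rpa
vsqcl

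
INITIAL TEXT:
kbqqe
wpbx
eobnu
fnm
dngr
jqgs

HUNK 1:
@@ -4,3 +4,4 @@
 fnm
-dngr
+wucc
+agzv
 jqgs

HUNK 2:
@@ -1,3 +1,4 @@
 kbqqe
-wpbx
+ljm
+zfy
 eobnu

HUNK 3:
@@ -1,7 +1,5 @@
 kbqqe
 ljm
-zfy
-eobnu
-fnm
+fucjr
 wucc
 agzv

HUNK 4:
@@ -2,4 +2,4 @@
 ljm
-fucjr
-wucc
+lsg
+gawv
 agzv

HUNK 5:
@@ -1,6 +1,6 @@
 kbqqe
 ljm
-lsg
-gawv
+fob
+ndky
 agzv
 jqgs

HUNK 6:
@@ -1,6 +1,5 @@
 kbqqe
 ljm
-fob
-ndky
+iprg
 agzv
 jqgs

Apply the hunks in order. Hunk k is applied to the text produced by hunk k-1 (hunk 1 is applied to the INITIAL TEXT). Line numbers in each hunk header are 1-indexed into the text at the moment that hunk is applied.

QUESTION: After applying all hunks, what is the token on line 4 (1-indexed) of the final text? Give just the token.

Hunk 1: at line 4 remove [dngr] add [wucc,agzv] -> 7 lines: kbqqe wpbx eobnu fnm wucc agzv jqgs
Hunk 2: at line 1 remove [wpbx] add [ljm,zfy] -> 8 lines: kbqqe ljm zfy eobnu fnm wucc agzv jqgs
Hunk 3: at line 1 remove [zfy,eobnu,fnm] add [fucjr] -> 6 lines: kbqqe ljm fucjr wucc agzv jqgs
Hunk 4: at line 2 remove [fucjr,wucc] add [lsg,gawv] -> 6 lines: kbqqe ljm lsg gawv agzv jqgs
Hunk 5: at line 1 remove [lsg,gawv] add [fob,ndky] -> 6 lines: kbqqe ljm fob ndky agzv jqgs
Hunk 6: at line 1 remove [fob,ndky] add [iprg] -> 5 lines: kbqqe ljm iprg agzv jqgs
Final line 4: agzv

Answer: agzv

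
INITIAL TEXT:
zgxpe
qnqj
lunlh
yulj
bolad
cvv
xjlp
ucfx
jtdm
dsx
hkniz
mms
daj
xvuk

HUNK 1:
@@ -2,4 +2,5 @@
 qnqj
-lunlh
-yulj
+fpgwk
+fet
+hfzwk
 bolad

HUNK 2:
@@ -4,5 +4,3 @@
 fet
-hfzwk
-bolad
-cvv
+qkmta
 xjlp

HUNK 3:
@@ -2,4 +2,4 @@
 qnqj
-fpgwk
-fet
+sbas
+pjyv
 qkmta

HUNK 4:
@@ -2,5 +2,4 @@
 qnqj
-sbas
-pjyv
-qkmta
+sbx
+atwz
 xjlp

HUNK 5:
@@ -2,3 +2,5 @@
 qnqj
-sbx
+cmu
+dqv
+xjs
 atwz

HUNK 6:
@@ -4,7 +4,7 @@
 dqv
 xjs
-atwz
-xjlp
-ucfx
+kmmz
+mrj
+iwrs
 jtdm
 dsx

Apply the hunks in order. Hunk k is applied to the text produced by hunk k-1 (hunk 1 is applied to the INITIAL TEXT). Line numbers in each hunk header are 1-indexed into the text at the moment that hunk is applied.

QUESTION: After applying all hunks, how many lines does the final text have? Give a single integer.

Hunk 1: at line 2 remove [lunlh,yulj] add [fpgwk,fet,hfzwk] -> 15 lines: zgxpe qnqj fpgwk fet hfzwk bolad cvv xjlp ucfx jtdm dsx hkniz mms daj xvuk
Hunk 2: at line 4 remove [hfzwk,bolad,cvv] add [qkmta] -> 13 lines: zgxpe qnqj fpgwk fet qkmta xjlp ucfx jtdm dsx hkniz mms daj xvuk
Hunk 3: at line 2 remove [fpgwk,fet] add [sbas,pjyv] -> 13 lines: zgxpe qnqj sbas pjyv qkmta xjlp ucfx jtdm dsx hkniz mms daj xvuk
Hunk 4: at line 2 remove [sbas,pjyv,qkmta] add [sbx,atwz] -> 12 lines: zgxpe qnqj sbx atwz xjlp ucfx jtdm dsx hkniz mms daj xvuk
Hunk 5: at line 2 remove [sbx] add [cmu,dqv,xjs] -> 14 lines: zgxpe qnqj cmu dqv xjs atwz xjlp ucfx jtdm dsx hkniz mms daj xvuk
Hunk 6: at line 4 remove [atwz,xjlp,ucfx] add [kmmz,mrj,iwrs] -> 14 lines: zgxpe qnqj cmu dqv xjs kmmz mrj iwrs jtdm dsx hkniz mms daj xvuk
Final line count: 14

Answer: 14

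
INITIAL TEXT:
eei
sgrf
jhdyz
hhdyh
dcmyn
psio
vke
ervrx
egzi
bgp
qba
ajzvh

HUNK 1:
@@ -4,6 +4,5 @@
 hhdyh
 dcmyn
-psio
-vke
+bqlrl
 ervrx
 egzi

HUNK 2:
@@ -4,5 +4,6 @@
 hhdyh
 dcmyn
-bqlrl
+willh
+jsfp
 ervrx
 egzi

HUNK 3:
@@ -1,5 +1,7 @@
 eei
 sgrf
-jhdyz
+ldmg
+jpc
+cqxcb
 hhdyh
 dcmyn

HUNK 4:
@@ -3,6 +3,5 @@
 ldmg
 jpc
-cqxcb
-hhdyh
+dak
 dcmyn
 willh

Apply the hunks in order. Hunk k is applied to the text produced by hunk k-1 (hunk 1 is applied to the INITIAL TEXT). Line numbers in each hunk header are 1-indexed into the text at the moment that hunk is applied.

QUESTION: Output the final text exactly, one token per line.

Hunk 1: at line 4 remove [psio,vke] add [bqlrl] -> 11 lines: eei sgrf jhdyz hhdyh dcmyn bqlrl ervrx egzi bgp qba ajzvh
Hunk 2: at line 4 remove [bqlrl] add [willh,jsfp] -> 12 lines: eei sgrf jhdyz hhdyh dcmyn willh jsfp ervrx egzi bgp qba ajzvh
Hunk 3: at line 1 remove [jhdyz] add [ldmg,jpc,cqxcb] -> 14 lines: eei sgrf ldmg jpc cqxcb hhdyh dcmyn willh jsfp ervrx egzi bgp qba ajzvh
Hunk 4: at line 3 remove [cqxcb,hhdyh] add [dak] -> 13 lines: eei sgrf ldmg jpc dak dcmyn willh jsfp ervrx egzi bgp qba ajzvh

Answer: eei
sgrf
ldmg
jpc
dak
dcmyn
willh
jsfp
ervrx
egzi
bgp
qba
ajzvh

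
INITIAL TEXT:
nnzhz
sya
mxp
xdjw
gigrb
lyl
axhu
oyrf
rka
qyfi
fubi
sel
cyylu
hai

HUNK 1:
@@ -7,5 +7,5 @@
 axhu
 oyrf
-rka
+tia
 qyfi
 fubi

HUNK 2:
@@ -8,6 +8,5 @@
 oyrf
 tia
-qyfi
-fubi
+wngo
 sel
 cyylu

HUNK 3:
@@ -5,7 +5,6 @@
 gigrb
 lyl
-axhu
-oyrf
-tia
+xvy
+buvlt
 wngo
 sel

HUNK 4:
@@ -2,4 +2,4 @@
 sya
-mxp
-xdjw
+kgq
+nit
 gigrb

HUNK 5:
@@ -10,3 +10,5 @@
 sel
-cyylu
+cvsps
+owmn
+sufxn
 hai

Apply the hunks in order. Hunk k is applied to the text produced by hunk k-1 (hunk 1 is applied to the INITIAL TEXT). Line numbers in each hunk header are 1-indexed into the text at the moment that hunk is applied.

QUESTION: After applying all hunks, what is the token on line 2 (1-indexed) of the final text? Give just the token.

Answer: sya

Derivation:
Hunk 1: at line 7 remove [rka] add [tia] -> 14 lines: nnzhz sya mxp xdjw gigrb lyl axhu oyrf tia qyfi fubi sel cyylu hai
Hunk 2: at line 8 remove [qyfi,fubi] add [wngo] -> 13 lines: nnzhz sya mxp xdjw gigrb lyl axhu oyrf tia wngo sel cyylu hai
Hunk 3: at line 5 remove [axhu,oyrf,tia] add [xvy,buvlt] -> 12 lines: nnzhz sya mxp xdjw gigrb lyl xvy buvlt wngo sel cyylu hai
Hunk 4: at line 2 remove [mxp,xdjw] add [kgq,nit] -> 12 lines: nnzhz sya kgq nit gigrb lyl xvy buvlt wngo sel cyylu hai
Hunk 5: at line 10 remove [cyylu] add [cvsps,owmn,sufxn] -> 14 lines: nnzhz sya kgq nit gigrb lyl xvy buvlt wngo sel cvsps owmn sufxn hai
Final line 2: sya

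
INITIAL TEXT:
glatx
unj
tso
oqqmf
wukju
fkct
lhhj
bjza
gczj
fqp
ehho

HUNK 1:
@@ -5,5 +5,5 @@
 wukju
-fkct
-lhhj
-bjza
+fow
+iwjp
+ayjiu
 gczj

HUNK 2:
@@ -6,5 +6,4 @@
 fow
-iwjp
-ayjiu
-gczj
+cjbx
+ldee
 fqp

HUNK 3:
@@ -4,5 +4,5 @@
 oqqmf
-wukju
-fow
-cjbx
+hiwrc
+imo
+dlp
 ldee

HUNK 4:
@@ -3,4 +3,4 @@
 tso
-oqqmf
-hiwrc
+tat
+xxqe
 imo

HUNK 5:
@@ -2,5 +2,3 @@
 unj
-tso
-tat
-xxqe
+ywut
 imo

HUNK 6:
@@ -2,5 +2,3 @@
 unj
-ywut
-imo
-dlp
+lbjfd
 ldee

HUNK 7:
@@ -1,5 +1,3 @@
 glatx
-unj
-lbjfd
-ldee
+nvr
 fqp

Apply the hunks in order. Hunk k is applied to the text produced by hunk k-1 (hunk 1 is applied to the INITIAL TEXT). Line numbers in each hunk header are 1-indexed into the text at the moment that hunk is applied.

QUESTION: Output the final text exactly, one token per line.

Hunk 1: at line 5 remove [fkct,lhhj,bjza] add [fow,iwjp,ayjiu] -> 11 lines: glatx unj tso oqqmf wukju fow iwjp ayjiu gczj fqp ehho
Hunk 2: at line 6 remove [iwjp,ayjiu,gczj] add [cjbx,ldee] -> 10 lines: glatx unj tso oqqmf wukju fow cjbx ldee fqp ehho
Hunk 3: at line 4 remove [wukju,fow,cjbx] add [hiwrc,imo,dlp] -> 10 lines: glatx unj tso oqqmf hiwrc imo dlp ldee fqp ehho
Hunk 4: at line 3 remove [oqqmf,hiwrc] add [tat,xxqe] -> 10 lines: glatx unj tso tat xxqe imo dlp ldee fqp ehho
Hunk 5: at line 2 remove [tso,tat,xxqe] add [ywut] -> 8 lines: glatx unj ywut imo dlp ldee fqp ehho
Hunk 6: at line 2 remove [ywut,imo,dlp] add [lbjfd] -> 6 lines: glatx unj lbjfd ldee fqp ehho
Hunk 7: at line 1 remove [unj,lbjfd,ldee] add [nvr] -> 4 lines: glatx nvr fqp ehho

Answer: glatx
nvr
fqp
ehho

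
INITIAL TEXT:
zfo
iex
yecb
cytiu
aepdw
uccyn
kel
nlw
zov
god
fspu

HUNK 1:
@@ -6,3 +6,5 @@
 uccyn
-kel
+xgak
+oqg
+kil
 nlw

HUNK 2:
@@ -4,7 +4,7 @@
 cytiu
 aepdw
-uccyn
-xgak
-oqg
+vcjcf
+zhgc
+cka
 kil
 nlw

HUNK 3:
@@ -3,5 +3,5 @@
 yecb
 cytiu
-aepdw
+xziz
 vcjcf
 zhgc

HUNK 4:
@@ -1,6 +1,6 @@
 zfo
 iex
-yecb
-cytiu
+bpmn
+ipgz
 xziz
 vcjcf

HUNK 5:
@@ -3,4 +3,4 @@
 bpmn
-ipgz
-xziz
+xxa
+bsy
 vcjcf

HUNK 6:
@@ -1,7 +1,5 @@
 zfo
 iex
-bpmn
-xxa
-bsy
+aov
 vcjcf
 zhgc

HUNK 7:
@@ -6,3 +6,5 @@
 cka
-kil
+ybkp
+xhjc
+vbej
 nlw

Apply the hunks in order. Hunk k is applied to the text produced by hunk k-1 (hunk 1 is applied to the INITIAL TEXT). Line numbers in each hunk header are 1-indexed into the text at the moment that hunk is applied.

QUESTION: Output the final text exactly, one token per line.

Hunk 1: at line 6 remove [kel] add [xgak,oqg,kil] -> 13 lines: zfo iex yecb cytiu aepdw uccyn xgak oqg kil nlw zov god fspu
Hunk 2: at line 4 remove [uccyn,xgak,oqg] add [vcjcf,zhgc,cka] -> 13 lines: zfo iex yecb cytiu aepdw vcjcf zhgc cka kil nlw zov god fspu
Hunk 3: at line 3 remove [aepdw] add [xziz] -> 13 lines: zfo iex yecb cytiu xziz vcjcf zhgc cka kil nlw zov god fspu
Hunk 4: at line 1 remove [yecb,cytiu] add [bpmn,ipgz] -> 13 lines: zfo iex bpmn ipgz xziz vcjcf zhgc cka kil nlw zov god fspu
Hunk 5: at line 3 remove [ipgz,xziz] add [xxa,bsy] -> 13 lines: zfo iex bpmn xxa bsy vcjcf zhgc cka kil nlw zov god fspu
Hunk 6: at line 1 remove [bpmn,xxa,bsy] add [aov] -> 11 lines: zfo iex aov vcjcf zhgc cka kil nlw zov god fspu
Hunk 7: at line 6 remove [kil] add [ybkp,xhjc,vbej] -> 13 lines: zfo iex aov vcjcf zhgc cka ybkp xhjc vbej nlw zov god fspu

Answer: zfo
iex
aov
vcjcf
zhgc
cka
ybkp
xhjc
vbej
nlw
zov
god
fspu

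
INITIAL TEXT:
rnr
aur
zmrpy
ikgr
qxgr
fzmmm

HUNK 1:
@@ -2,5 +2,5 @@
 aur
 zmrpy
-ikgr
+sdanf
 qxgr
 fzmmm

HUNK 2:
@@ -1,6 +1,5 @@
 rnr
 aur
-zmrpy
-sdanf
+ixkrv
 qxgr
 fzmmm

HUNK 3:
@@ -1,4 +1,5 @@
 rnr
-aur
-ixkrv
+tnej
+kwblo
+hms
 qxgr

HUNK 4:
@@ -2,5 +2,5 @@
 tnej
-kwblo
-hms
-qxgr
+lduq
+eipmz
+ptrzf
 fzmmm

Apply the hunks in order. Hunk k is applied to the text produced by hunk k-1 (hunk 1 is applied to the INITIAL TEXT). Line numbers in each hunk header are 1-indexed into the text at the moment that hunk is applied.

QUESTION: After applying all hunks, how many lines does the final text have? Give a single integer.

Answer: 6

Derivation:
Hunk 1: at line 2 remove [ikgr] add [sdanf] -> 6 lines: rnr aur zmrpy sdanf qxgr fzmmm
Hunk 2: at line 1 remove [zmrpy,sdanf] add [ixkrv] -> 5 lines: rnr aur ixkrv qxgr fzmmm
Hunk 3: at line 1 remove [aur,ixkrv] add [tnej,kwblo,hms] -> 6 lines: rnr tnej kwblo hms qxgr fzmmm
Hunk 4: at line 2 remove [kwblo,hms,qxgr] add [lduq,eipmz,ptrzf] -> 6 lines: rnr tnej lduq eipmz ptrzf fzmmm
Final line count: 6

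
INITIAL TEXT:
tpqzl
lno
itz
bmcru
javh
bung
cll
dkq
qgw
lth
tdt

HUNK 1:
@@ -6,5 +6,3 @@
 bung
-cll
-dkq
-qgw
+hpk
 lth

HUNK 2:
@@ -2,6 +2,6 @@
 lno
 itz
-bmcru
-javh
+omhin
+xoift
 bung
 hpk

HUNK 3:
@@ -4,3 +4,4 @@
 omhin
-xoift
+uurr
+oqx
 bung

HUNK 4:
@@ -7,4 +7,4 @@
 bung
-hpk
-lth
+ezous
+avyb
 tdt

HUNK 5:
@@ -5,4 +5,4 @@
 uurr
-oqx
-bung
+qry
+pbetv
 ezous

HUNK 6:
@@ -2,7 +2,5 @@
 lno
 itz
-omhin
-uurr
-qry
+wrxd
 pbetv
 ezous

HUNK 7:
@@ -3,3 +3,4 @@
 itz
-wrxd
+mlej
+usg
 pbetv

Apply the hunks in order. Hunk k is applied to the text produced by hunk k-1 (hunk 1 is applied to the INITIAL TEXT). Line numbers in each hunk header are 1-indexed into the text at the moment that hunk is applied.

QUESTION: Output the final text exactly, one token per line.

Answer: tpqzl
lno
itz
mlej
usg
pbetv
ezous
avyb
tdt

Derivation:
Hunk 1: at line 6 remove [cll,dkq,qgw] add [hpk] -> 9 lines: tpqzl lno itz bmcru javh bung hpk lth tdt
Hunk 2: at line 2 remove [bmcru,javh] add [omhin,xoift] -> 9 lines: tpqzl lno itz omhin xoift bung hpk lth tdt
Hunk 3: at line 4 remove [xoift] add [uurr,oqx] -> 10 lines: tpqzl lno itz omhin uurr oqx bung hpk lth tdt
Hunk 4: at line 7 remove [hpk,lth] add [ezous,avyb] -> 10 lines: tpqzl lno itz omhin uurr oqx bung ezous avyb tdt
Hunk 5: at line 5 remove [oqx,bung] add [qry,pbetv] -> 10 lines: tpqzl lno itz omhin uurr qry pbetv ezous avyb tdt
Hunk 6: at line 2 remove [omhin,uurr,qry] add [wrxd] -> 8 lines: tpqzl lno itz wrxd pbetv ezous avyb tdt
Hunk 7: at line 3 remove [wrxd] add [mlej,usg] -> 9 lines: tpqzl lno itz mlej usg pbetv ezous avyb tdt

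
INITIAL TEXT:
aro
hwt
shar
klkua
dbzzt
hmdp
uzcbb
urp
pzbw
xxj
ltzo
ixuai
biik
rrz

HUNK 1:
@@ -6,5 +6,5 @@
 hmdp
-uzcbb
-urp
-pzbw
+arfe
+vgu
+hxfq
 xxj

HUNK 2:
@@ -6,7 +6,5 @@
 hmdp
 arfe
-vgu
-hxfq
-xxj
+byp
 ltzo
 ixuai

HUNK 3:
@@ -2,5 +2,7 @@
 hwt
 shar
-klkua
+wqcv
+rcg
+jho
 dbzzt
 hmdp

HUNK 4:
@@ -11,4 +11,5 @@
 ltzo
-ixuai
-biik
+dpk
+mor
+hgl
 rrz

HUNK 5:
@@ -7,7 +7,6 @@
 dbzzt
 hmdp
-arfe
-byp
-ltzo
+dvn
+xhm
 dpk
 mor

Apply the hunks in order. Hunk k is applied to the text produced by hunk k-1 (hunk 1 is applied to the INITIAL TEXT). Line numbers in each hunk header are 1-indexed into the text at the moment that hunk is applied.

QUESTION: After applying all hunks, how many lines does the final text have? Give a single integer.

Answer: 14

Derivation:
Hunk 1: at line 6 remove [uzcbb,urp,pzbw] add [arfe,vgu,hxfq] -> 14 lines: aro hwt shar klkua dbzzt hmdp arfe vgu hxfq xxj ltzo ixuai biik rrz
Hunk 2: at line 6 remove [vgu,hxfq,xxj] add [byp] -> 12 lines: aro hwt shar klkua dbzzt hmdp arfe byp ltzo ixuai biik rrz
Hunk 3: at line 2 remove [klkua] add [wqcv,rcg,jho] -> 14 lines: aro hwt shar wqcv rcg jho dbzzt hmdp arfe byp ltzo ixuai biik rrz
Hunk 4: at line 11 remove [ixuai,biik] add [dpk,mor,hgl] -> 15 lines: aro hwt shar wqcv rcg jho dbzzt hmdp arfe byp ltzo dpk mor hgl rrz
Hunk 5: at line 7 remove [arfe,byp,ltzo] add [dvn,xhm] -> 14 lines: aro hwt shar wqcv rcg jho dbzzt hmdp dvn xhm dpk mor hgl rrz
Final line count: 14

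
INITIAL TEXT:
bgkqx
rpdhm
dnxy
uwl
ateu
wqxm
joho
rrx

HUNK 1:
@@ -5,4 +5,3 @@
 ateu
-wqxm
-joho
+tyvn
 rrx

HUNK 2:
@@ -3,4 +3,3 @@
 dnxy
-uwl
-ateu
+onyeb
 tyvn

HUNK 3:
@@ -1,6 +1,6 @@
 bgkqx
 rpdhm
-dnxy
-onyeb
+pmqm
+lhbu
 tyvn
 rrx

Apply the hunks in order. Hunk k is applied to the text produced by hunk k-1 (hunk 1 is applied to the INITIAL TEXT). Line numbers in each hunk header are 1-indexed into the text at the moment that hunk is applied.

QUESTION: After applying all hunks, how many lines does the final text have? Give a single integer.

Hunk 1: at line 5 remove [wqxm,joho] add [tyvn] -> 7 lines: bgkqx rpdhm dnxy uwl ateu tyvn rrx
Hunk 2: at line 3 remove [uwl,ateu] add [onyeb] -> 6 lines: bgkqx rpdhm dnxy onyeb tyvn rrx
Hunk 3: at line 1 remove [dnxy,onyeb] add [pmqm,lhbu] -> 6 lines: bgkqx rpdhm pmqm lhbu tyvn rrx
Final line count: 6

Answer: 6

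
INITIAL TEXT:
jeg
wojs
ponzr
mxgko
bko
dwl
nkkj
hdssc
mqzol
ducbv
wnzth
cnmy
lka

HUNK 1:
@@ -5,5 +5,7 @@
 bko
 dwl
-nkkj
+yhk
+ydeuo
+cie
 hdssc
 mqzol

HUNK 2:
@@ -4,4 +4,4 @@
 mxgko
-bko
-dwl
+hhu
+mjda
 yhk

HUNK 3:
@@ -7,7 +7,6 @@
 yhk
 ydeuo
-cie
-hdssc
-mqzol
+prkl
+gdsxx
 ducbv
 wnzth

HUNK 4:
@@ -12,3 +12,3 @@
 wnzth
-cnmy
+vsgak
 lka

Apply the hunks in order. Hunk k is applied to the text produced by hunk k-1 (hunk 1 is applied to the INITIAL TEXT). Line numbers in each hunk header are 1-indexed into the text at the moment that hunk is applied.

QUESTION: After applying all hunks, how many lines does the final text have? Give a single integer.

Answer: 14

Derivation:
Hunk 1: at line 5 remove [nkkj] add [yhk,ydeuo,cie] -> 15 lines: jeg wojs ponzr mxgko bko dwl yhk ydeuo cie hdssc mqzol ducbv wnzth cnmy lka
Hunk 2: at line 4 remove [bko,dwl] add [hhu,mjda] -> 15 lines: jeg wojs ponzr mxgko hhu mjda yhk ydeuo cie hdssc mqzol ducbv wnzth cnmy lka
Hunk 3: at line 7 remove [cie,hdssc,mqzol] add [prkl,gdsxx] -> 14 lines: jeg wojs ponzr mxgko hhu mjda yhk ydeuo prkl gdsxx ducbv wnzth cnmy lka
Hunk 4: at line 12 remove [cnmy] add [vsgak] -> 14 lines: jeg wojs ponzr mxgko hhu mjda yhk ydeuo prkl gdsxx ducbv wnzth vsgak lka
Final line count: 14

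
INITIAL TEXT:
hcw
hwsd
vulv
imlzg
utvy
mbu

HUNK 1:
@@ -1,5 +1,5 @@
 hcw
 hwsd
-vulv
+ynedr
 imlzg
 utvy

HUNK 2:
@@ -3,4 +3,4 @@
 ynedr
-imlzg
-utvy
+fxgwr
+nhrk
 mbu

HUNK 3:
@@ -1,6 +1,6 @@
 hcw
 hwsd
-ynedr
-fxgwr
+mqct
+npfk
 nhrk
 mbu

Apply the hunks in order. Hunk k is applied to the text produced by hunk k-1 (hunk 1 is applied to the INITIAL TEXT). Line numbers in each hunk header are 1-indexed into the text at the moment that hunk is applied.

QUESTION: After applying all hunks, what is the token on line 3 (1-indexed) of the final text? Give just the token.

Answer: mqct

Derivation:
Hunk 1: at line 1 remove [vulv] add [ynedr] -> 6 lines: hcw hwsd ynedr imlzg utvy mbu
Hunk 2: at line 3 remove [imlzg,utvy] add [fxgwr,nhrk] -> 6 lines: hcw hwsd ynedr fxgwr nhrk mbu
Hunk 3: at line 1 remove [ynedr,fxgwr] add [mqct,npfk] -> 6 lines: hcw hwsd mqct npfk nhrk mbu
Final line 3: mqct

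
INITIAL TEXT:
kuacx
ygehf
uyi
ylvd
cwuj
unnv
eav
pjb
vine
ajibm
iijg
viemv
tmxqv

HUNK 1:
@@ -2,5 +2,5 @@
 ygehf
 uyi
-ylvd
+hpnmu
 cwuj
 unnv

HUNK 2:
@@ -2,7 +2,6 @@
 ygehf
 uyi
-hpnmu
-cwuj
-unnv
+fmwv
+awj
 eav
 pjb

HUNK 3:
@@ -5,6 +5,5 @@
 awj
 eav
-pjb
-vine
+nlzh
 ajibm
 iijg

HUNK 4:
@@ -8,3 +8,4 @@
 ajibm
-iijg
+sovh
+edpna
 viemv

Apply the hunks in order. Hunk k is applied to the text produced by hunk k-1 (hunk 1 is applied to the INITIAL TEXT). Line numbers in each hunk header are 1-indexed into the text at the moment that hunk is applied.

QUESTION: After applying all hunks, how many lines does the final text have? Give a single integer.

Hunk 1: at line 2 remove [ylvd] add [hpnmu] -> 13 lines: kuacx ygehf uyi hpnmu cwuj unnv eav pjb vine ajibm iijg viemv tmxqv
Hunk 2: at line 2 remove [hpnmu,cwuj,unnv] add [fmwv,awj] -> 12 lines: kuacx ygehf uyi fmwv awj eav pjb vine ajibm iijg viemv tmxqv
Hunk 3: at line 5 remove [pjb,vine] add [nlzh] -> 11 lines: kuacx ygehf uyi fmwv awj eav nlzh ajibm iijg viemv tmxqv
Hunk 4: at line 8 remove [iijg] add [sovh,edpna] -> 12 lines: kuacx ygehf uyi fmwv awj eav nlzh ajibm sovh edpna viemv tmxqv
Final line count: 12

Answer: 12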